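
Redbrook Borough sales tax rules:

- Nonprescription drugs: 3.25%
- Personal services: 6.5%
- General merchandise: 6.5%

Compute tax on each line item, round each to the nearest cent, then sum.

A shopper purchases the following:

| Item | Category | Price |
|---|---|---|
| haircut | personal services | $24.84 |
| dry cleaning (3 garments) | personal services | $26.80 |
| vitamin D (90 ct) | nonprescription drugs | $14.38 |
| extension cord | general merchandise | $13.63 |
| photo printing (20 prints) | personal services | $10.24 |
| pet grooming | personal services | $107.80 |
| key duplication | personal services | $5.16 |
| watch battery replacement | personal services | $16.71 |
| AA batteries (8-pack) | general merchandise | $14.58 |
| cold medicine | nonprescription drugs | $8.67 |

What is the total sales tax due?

Haircut $24.84: personal services → 6.5% → $1.61
Dry cleaning (3 garments) $26.80: personal services → 6.5% → $1.74
Vitamin D (90 ct) $14.38: nonprescription drugs → 3.25% → $0.47
Extension cord $13.63: general merchandise → 6.5% → $0.89
Photo printing (20 prints) $10.24: personal services → 6.5% → $0.67
Pet grooming $107.80: personal services → 6.5% → $7.01
Key duplication $5.16: personal services → 6.5% → $0.34
Watch battery replacement $16.71: personal services → 6.5% → $1.09
AA batteries (8-pack) $14.58: general merchandise → 6.5% → $0.95
Cold medicine $8.67: nonprescription drugs → 3.25% → $0.28
Total tax = $1.61 + $1.74 + $0.47 + $0.89 + $0.67 + $7.01 + $0.34 + $1.09 + $0.95 + $0.28 = $15.05

$15.05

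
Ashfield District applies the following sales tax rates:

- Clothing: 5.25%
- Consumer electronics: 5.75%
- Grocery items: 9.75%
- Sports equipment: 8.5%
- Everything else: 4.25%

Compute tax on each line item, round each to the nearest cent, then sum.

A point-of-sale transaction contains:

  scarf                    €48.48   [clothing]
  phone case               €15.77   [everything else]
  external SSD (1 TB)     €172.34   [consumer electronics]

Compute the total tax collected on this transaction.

Scarf €48.48: clothing → 5.25% → €2.55
Phone case €15.77: everything else → 4.25% → €0.67
External SSD (1 TB) €172.34: consumer electronics → 5.75% → €9.91
Total tax = €2.55 + €0.67 + €9.91 = €13.13

€13.13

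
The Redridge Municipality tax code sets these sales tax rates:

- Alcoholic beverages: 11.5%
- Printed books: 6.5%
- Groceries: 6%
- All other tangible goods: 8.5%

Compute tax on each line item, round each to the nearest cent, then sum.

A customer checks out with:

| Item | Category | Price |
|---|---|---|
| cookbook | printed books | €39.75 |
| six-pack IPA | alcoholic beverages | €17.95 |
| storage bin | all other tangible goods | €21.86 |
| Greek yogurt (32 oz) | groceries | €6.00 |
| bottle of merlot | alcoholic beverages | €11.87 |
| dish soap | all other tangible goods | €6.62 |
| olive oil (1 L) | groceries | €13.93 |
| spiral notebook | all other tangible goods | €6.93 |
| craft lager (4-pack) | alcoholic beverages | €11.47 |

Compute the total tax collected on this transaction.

Cookbook €39.75: printed books → 6.5% → €2.58
Six-pack IPA €17.95: alcoholic beverages → 11.5% → €2.06
Storage bin €21.86: all other tangible goods → 8.5% → €1.86
Greek yogurt (32 oz) €6.00: groceries → 6% → €0.36
Bottle of merlot €11.87: alcoholic beverages → 11.5% → €1.37
Dish soap €6.62: all other tangible goods → 8.5% → €0.56
Olive oil (1 L) €13.93: groceries → 6% → €0.84
Spiral notebook €6.93: all other tangible goods → 8.5% → €0.59
Craft lager (4-pack) €11.47: alcoholic beverages → 11.5% → €1.32
Total tax = €2.58 + €2.06 + €1.86 + €0.36 + €1.37 + €0.56 + €0.84 + €0.59 + €1.32 = €11.54

€11.54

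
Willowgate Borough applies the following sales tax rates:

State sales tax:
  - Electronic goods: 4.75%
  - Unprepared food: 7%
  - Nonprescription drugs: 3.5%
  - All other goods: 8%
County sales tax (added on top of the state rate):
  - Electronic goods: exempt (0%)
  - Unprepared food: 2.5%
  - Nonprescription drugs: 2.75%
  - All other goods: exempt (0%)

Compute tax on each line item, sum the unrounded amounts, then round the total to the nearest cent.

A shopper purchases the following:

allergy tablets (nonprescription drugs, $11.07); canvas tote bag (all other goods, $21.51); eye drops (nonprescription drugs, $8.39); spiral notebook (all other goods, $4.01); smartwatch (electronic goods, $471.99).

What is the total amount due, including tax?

Allergy tablets $11.07: nonprescription drugs → 3.5% + 2.75% county = 6.25% → $0.691875
Canvas tote bag $21.51: all other goods → 8% + 0% county = 8% → $1.7208
Eye drops $8.39: nonprescription drugs → 3.5% + 2.75% county = 6.25% → $0.524375
Spiral notebook $4.01: all other goods → 8% + 0% county = 8% → $0.3208
Smartwatch $471.99: electronic goods → 4.75% + 0% county = 4.75% → $22.419525
Subtotal = $516.97; unrounded tax = $25.677375 → $25.68; total due = $542.65

$542.65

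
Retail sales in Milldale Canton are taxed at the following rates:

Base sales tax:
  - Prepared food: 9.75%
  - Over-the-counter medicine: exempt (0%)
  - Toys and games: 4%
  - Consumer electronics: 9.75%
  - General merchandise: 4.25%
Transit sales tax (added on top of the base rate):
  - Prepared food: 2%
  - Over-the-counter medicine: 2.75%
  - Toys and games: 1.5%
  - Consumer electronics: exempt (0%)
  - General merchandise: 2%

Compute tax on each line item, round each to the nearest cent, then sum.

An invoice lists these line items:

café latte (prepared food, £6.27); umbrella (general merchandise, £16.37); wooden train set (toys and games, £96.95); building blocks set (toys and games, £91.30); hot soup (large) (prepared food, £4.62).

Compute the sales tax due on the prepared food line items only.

£1.28

Café latte £6.27: prepared food → 9.75% + 2% transit = 11.75% → £0.74
Hot soup (large) £4.62: prepared food → 9.75% + 2% transit = 11.75% → £0.54
Tax on prepared food = £0.74 + £0.54 = £1.28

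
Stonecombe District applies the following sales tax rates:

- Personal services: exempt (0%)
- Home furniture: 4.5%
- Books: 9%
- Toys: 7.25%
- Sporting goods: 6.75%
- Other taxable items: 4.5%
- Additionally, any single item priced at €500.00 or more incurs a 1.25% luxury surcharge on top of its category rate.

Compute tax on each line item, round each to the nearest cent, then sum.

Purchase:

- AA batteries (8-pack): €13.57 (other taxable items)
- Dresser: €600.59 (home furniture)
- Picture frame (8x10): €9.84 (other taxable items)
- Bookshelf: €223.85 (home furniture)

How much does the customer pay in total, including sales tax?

AA batteries (8-pack) €13.57: other taxable items → 4.5% → €0.61
Dresser €600.59: home furniture → 4.5% + 1.25% surcharge = 5.75% → €34.53
Picture frame (8x10) €9.84: other taxable items → 4.5% → €0.44
Bookshelf €223.85: home furniture → 4.5% → €10.07
Subtotal = €847.85; tax = €45.65; total due = €893.50

€893.50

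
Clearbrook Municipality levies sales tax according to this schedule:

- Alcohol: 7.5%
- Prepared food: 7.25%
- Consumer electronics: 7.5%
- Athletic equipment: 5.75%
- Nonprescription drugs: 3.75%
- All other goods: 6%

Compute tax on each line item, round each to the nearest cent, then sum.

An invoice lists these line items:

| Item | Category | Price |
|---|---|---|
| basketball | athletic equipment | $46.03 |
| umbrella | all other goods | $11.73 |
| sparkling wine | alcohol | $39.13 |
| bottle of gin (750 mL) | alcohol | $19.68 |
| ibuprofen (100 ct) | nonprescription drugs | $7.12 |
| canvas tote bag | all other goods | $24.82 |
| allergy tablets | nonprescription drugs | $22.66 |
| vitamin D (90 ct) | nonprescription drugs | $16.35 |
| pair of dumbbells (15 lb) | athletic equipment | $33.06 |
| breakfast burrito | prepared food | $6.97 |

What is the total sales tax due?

Basketball $46.03: athletic equipment → 5.75% → $2.65
Umbrella $11.73: all other goods → 6% → $0.70
Sparkling wine $39.13: alcohol → 7.5% → $2.93
Bottle of gin (750 mL) $19.68: alcohol → 7.5% → $1.48
Ibuprofen (100 ct) $7.12: nonprescription drugs → 3.75% → $0.27
Canvas tote bag $24.82: all other goods → 6% → $1.49
Allergy tablets $22.66: nonprescription drugs → 3.75% → $0.85
Vitamin D (90 ct) $16.35: nonprescription drugs → 3.75% → $0.61
Pair of dumbbells (15 lb) $33.06: athletic equipment → 5.75% → $1.90
Breakfast burrito $6.97: prepared food → 7.25% → $0.51
Total tax = $2.65 + $0.70 + $2.93 + $1.48 + $0.27 + $1.49 + $0.85 + $0.61 + $1.90 + $0.51 = $13.39

$13.39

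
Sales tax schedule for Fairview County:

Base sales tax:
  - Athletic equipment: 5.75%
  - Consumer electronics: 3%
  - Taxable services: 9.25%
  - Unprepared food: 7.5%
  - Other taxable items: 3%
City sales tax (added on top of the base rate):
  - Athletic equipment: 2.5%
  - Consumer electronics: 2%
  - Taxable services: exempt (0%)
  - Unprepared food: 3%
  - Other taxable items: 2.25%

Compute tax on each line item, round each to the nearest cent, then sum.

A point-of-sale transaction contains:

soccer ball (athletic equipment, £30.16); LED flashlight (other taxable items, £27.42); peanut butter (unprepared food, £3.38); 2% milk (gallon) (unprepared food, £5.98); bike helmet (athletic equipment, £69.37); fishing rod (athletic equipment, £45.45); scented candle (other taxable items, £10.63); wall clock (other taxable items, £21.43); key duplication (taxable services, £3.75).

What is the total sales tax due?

Soccer ball £30.16: athletic equipment → 5.75% + 2.5% city = 8.25% → £2.49
LED flashlight £27.42: other taxable items → 3% + 2.25% city = 5.25% → £1.44
Peanut butter £3.38: unprepared food → 7.5% + 3% city = 10.5% → £0.35
2% milk (gallon) £5.98: unprepared food → 7.5% + 3% city = 10.5% → £0.63
Bike helmet £69.37: athletic equipment → 5.75% + 2.5% city = 8.25% → £5.72
Fishing rod £45.45: athletic equipment → 5.75% + 2.5% city = 8.25% → £3.75
Scented candle £10.63: other taxable items → 3% + 2.25% city = 5.25% → £0.56
Wall clock £21.43: other taxable items → 3% + 2.25% city = 5.25% → £1.13
Key duplication £3.75: taxable services → 9.25% + 0% city = 9.25% → £0.35
Total tax = £2.49 + £1.44 + £0.35 + £0.63 + £5.72 + £3.75 + £0.56 + £1.13 + £0.35 = £16.42

£16.42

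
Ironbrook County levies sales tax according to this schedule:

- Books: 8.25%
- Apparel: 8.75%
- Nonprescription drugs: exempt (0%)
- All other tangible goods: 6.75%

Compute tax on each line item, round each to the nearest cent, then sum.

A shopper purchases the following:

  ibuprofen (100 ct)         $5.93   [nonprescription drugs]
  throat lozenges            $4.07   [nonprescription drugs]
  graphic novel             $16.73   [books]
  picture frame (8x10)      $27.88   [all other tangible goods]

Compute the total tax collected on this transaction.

$3.26

Ibuprofen (100 ct) $5.93: nonprescription drugs → 0% → $0.00
Throat lozenges $4.07: nonprescription drugs → 0% → $0.00
Graphic novel $16.73: books → 8.25% → $1.38
Picture frame (8x10) $27.88: all other tangible goods → 6.75% → $1.88
Total tax = $1.38 + $1.88 = $3.26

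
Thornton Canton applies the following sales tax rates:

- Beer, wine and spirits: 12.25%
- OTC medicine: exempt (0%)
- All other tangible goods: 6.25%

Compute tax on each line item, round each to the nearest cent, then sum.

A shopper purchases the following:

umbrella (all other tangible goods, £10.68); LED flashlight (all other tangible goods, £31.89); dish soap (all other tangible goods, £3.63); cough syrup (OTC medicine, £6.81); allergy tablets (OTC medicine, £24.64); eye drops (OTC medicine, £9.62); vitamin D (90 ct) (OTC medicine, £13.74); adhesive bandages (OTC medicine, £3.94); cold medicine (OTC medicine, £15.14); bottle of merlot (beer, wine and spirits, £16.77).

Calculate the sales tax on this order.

Umbrella £10.68: all other tangible goods → 6.25% → £0.67
LED flashlight £31.89: all other tangible goods → 6.25% → £1.99
Dish soap £3.63: all other tangible goods → 6.25% → £0.23
Cough syrup £6.81: OTC medicine → 0% → £0.00
Allergy tablets £24.64: OTC medicine → 0% → £0.00
Eye drops £9.62: OTC medicine → 0% → £0.00
Vitamin D (90 ct) £13.74: OTC medicine → 0% → £0.00
Adhesive bandages £3.94: OTC medicine → 0% → £0.00
Cold medicine £15.14: OTC medicine → 0% → £0.00
Bottle of merlot £16.77: beer, wine and spirits → 12.25% → £2.05
Total tax = £0.67 + £1.99 + £0.23 + £2.05 = £4.94

£4.94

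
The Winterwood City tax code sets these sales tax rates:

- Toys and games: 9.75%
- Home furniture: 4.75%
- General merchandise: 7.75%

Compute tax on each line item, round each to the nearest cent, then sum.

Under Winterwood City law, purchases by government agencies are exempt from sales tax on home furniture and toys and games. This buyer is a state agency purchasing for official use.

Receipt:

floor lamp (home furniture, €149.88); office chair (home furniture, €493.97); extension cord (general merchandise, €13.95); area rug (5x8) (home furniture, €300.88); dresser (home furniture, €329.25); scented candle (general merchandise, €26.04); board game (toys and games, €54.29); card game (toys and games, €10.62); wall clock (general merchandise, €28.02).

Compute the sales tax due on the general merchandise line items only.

€5.27

Extension cord €13.95: general merchandise → 7.75% → €1.08
Scented candle €26.04: general merchandise → 7.75% → €2.02
Wall clock €28.02: general merchandise → 7.75% → €2.17
Tax on general merchandise = €1.08 + €2.02 + €2.17 = €5.27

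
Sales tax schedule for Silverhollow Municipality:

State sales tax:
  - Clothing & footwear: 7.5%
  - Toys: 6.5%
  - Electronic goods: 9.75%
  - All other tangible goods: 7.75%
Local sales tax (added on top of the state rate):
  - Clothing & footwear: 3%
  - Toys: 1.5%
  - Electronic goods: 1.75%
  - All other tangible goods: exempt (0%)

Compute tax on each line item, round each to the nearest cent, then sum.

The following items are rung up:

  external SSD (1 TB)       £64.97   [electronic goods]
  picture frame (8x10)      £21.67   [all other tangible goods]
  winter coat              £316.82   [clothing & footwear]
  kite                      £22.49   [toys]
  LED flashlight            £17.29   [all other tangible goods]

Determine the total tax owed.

£45.56

External SSD (1 TB) £64.97: electronic goods → 9.75% + 1.75% local = 11.5% → £7.47
Picture frame (8x10) £21.67: all other tangible goods → 7.75% + 0% local = 7.75% → £1.68
Winter coat £316.82: clothing & footwear → 7.5% + 3% local = 10.5% → £33.27
Kite £22.49: toys → 6.5% + 1.5% local = 8% → £1.80
LED flashlight £17.29: all other tangible goods → 7.75% + 0% local = 7.75% → £1.34
Total tax = £7.47 + £1.68 + £33.27 + £1.80 + £1.34 = £45.56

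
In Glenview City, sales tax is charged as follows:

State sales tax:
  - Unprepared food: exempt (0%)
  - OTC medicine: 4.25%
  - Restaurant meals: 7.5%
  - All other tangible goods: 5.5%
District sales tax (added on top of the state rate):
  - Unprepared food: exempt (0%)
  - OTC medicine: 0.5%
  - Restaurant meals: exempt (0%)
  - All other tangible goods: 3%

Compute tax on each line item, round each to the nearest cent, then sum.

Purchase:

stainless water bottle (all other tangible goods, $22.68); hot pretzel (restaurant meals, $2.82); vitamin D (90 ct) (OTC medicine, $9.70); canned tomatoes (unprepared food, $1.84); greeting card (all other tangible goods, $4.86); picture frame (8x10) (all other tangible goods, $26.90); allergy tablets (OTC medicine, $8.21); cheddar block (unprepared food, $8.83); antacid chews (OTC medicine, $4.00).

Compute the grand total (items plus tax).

Stainless water bottle $22.68: all other tangible goods → 5.5% + 3% district = 8.5% → $1.93
Hot pretzel $2.82: restaurant meals → 7.5% + 0% district = 7.5% → $0.21
Vitamin D (90 ct) $9.70: OTC medicine → 4.25% + 0.5% district = 4.75% → $0.46
Canned tomatoes $1.84: unprepared food → 0% + 0% district = 0% → $0.00
Greeting card $4.86: all other tangible goods → 5.5% + 3% district = 8.5% → $0.41
Picture frame (8x10) $26.90: all other tangible goods → 5.5% + 3% district = 8.5% → $2.29
Allergy tablets $8.21: OTC medicine → 4.25% + 0.5% district = 4.75% → $0.39
Cheddar block $8.83: unprepared food → 0% + 0% district = 0% → $0.00
Antacid chews $4.00: OTC medicine → 4.25% + 0.5% district = 4.75% → $0.19
Subtotal = $89.84; tax = $5.88; total due = $95.72

$95.72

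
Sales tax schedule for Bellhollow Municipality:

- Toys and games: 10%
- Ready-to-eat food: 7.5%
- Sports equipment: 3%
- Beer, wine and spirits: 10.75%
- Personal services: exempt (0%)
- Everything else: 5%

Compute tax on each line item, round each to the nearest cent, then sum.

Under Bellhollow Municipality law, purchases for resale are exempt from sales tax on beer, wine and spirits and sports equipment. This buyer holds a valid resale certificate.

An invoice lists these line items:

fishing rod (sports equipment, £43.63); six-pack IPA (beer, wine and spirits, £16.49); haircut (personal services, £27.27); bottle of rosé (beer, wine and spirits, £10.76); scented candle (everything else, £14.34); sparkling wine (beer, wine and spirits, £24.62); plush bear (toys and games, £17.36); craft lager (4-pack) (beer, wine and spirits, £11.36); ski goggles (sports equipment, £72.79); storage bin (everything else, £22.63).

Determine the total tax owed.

Fishing rod £43.63: sports equipment, buyer-exempt → 0% → £0.00
Six-pack IPA £16.49: beer, wine and spirits, buyer-exempt → 0% → £0.00
Haircut £27.27: personal services → 0% → £0.00
Bottle of rosé £10.76: beer, wine and spirits, buyer-exempt → 0% → £0.00
Scented candle £14.34: everything else → 5% → £0.72
Sparkling wine £24.62: beer, wine and spirits, buyer-exempt → 0% → £0.00
Plush bear £17.36: toys and games → 10% → £1.74
Craft lager (4-pack) £11.36: beer, wine and spirits, buyer-exempt → 0% → £0.00
Ski goggles £72.79: sports equipment, buyer-exempt → 0% → £0.00
Storage bin £22.63: everything else → 5% → £1.13
Total tax = £0.72 + £1.74 + £1.13 = £3.59

£3.59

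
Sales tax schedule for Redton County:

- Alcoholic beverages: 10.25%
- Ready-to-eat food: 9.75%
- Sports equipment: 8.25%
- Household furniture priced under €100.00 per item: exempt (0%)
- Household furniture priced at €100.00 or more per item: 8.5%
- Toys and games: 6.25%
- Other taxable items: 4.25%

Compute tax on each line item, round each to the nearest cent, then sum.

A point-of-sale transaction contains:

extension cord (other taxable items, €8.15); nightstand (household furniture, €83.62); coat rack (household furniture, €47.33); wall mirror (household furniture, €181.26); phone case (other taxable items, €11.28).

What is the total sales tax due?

Extension cord €8.15: other taxable items → 4.25% → €0.35
Nightstand €83.62: household furniture, under €100.00 → 0% → €0.00
Coat rack €47.33: household furniture, under €100.00 → 0% → €0.00
Wall mirror €181.26: household furniture, €100.00 or more → 8.5% → €15.41
Phone case €11.28: other taxable items → 4.25% → €0.48
Total tax = €0.35 + €15.41 + €0.48 = €16.24

€16.24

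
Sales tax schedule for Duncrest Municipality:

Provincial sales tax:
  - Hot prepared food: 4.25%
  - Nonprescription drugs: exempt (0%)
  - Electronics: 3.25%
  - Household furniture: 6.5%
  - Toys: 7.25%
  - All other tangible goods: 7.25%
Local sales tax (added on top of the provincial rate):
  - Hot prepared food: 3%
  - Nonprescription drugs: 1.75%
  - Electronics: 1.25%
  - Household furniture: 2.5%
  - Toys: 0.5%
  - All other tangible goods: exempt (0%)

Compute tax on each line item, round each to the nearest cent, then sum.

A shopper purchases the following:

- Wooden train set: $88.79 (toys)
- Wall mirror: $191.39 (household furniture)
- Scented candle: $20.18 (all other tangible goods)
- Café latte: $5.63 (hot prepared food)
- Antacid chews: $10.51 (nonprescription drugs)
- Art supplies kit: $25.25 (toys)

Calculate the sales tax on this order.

Wooden train set $88.79: toys → 7.25% + 0.5% local = 7.75% → $6.88
Wall mirror $191.39: household furniture → 6.5% + 2.5% local = 9% → $17.23
Scented candle $20.18: all other tangible goods → 7.25% + 0% local = 7.25% → $1.46
Café latte $5.63: hot prepared food → 4.25% + 3% local = 7.25% → $0.41
Antacid chews $10.51: nonprescription drugs → 0% + 1.75% local = 1.75% → $0.18
Art supplies kit $25.25: toys → 7.25% + 0.5% local = 7.75% → $1.96
Total tax = $6.88 + $17.23 + $1.46 + $0.41 + $0.18 + $1.96 = $28.12

$28.12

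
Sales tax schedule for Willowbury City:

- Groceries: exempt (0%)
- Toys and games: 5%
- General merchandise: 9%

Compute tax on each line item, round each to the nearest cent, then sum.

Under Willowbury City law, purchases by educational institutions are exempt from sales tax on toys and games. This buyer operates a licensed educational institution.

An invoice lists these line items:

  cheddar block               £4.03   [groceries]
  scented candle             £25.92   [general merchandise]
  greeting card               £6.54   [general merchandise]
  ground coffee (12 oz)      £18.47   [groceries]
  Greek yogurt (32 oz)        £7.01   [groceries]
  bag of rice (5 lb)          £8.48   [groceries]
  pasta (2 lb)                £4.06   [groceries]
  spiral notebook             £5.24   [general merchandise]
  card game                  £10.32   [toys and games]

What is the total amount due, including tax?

£93.46

Cheddar block £4.03: groceries → 0% → £0.00
Scented candle £25.92: general merchandise → 9% → £2.33
Greeting card £6.54: general merchandise → 9% → £0.59
Ground coffee (12 oz) £18.47: groceries → 0% → £0.00
Greek yogurt (32 oz) £7.01: groceries → 0% → £0.00
Bag of rice (5 lb) £8.48: groceries → 0% → £0.00
Pasta (2 lb) £4.06: groceries → 0% → £0.00
Spiral notebook £5.24: general merchandise → 9% → £0.47
Card game £10.32: toys and games, buyer-exempt → 0% → £0.00
Subtotal = £90.07; tax = £3.39; total due = £93.46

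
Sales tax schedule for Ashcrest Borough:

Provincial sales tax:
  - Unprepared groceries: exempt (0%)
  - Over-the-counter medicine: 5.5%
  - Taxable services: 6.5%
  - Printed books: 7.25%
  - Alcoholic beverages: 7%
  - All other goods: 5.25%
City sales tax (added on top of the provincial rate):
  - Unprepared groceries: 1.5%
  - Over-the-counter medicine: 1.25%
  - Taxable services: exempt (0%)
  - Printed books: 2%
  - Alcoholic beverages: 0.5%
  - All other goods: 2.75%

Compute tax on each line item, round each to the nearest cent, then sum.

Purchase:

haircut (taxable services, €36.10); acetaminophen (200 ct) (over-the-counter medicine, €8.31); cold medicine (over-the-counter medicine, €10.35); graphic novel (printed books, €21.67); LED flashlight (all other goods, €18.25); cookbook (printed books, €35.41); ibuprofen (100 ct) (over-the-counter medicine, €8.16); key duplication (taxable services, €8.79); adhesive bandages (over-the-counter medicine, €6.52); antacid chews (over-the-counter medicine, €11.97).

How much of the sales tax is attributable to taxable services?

Haircut €36.10: taxable services → 6.5% + 0% city = 6.5% → €2.35
Key duplication €8.79: taxable services → 6.5% + 0% city = 6.5% → €0.57
Tax on taxable services = €2.35 + €0.57 = €2.92

€2.92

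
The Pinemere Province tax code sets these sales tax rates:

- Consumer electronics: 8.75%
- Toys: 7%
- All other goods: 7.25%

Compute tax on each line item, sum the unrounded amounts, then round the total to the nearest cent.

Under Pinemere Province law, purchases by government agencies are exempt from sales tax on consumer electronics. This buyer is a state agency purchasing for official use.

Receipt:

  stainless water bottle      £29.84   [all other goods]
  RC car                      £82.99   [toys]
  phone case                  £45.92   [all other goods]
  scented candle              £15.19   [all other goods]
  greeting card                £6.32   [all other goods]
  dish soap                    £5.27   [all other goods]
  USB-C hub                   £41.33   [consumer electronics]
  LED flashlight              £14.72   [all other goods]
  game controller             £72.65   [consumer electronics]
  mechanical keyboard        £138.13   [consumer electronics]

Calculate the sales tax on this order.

Stainless water bottle £29.84: all other goods → 7.25% → £2.1634
RC car £82.99: toys → 7% → £5.8093
Phone case £45.92: all other goods → 7.25% → £3.3292
Scented candle £15.19: all other goods → 7.25% → £1.101275
Greeting card £6.32: all other goods → 7.25% → £0.4582
Dish soap £5.27: all other goods → 7.25% → £0.382075
USB-C hub £41.33: consumer electronics, buyer-exempt → 0% → £0.00
LED flashlight £14.72: all other goods → 7.25% → £1.0672
Game controller £72.65: consumer electronics, buyer-exempt → 0% → £0.00
Mechanical keyboard £138.13: consumer electronics, buyer-exempt → 0% → £0.00
Unrounded tax sum = £14.31065 → £14.31

£14.31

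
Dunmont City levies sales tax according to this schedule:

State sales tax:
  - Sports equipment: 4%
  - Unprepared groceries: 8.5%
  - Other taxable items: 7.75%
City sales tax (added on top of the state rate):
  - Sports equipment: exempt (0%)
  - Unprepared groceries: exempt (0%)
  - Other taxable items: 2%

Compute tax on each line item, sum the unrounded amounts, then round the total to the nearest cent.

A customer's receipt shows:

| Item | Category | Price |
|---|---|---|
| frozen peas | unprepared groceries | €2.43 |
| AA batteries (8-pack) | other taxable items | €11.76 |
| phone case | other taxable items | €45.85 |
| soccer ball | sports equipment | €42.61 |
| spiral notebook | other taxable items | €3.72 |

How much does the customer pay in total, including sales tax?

Frozen peas €2.43: unprepared groceries → 8.5% + 0% city = 8.5% → €0.20655
AA batteries (8-pack) €11.76: other taxable items → 7.75% + 2% city = 9.75% → €1.1466
Phone case €45.85: other taxable items → 7.75% + 2% city = 9.75% → €4.470375
Soccer ball €42.61: sports equipment → 4% + 0% city = 4% → €1.7044
Spiral notebook €3.72: other taxable items → 7.75% + 2% city = 9.75% → €0.3627
Subtotal = €106.37; unrounded tax = €7.890625 → €7.89; total due = €114.26

€114.26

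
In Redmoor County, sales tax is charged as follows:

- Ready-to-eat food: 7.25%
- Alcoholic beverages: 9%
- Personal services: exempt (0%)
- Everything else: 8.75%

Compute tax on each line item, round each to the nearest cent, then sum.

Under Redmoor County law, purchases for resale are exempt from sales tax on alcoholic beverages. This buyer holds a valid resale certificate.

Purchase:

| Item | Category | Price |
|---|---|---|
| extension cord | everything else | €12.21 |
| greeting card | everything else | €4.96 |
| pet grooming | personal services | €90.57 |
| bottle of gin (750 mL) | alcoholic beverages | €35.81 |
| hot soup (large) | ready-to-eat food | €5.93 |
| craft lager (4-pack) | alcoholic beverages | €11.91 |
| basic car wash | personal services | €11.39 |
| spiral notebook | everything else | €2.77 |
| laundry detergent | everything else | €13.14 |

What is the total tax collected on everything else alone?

€2.89

Extension cord €12.21: everything else → 8.75% → €1.07
Greeting card €4.96: everything else → 8.75% → €0.43
Spiral notebook €2.77: everything else → 8.75% → €0.24
Laundry detergent €13.14: everything else → 8.75% → €1.15
Tax on everything else = €1.07 + €0.43 + €0.24 + €1.15 = €2.89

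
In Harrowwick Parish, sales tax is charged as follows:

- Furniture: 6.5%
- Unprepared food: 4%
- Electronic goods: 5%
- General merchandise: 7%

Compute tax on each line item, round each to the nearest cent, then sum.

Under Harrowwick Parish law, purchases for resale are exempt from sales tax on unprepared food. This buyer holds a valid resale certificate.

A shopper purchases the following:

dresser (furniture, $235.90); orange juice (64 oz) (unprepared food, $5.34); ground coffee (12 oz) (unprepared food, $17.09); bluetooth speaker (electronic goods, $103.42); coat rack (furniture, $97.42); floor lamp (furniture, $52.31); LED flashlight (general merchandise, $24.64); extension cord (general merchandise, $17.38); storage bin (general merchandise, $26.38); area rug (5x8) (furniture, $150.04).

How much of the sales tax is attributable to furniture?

Dresser $235.90: furniture → 6.5% → $15.33
Coat rack $97.42: furniture → 6.5% → $6.33
Floor lamp $52.31: furniture → 6.5% → $3.40
Area rug (5x8) $150.04: furniture → 6.5% → $9.75
Tax on furniture = $15.33 + $6.33 + $3.40 + $9.75 = $34.81

$34.81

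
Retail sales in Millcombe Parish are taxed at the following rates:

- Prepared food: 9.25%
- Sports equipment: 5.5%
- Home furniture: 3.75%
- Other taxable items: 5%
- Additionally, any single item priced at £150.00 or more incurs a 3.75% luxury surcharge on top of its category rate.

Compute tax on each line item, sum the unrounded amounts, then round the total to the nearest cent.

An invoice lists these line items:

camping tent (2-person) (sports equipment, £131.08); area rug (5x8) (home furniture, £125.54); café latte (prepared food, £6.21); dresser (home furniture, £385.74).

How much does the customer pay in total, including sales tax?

Camping tent (2-person) £131.08: sports equipment → 5.5% → £7.2094
Area rug (5x8) £125.54: home furniture → 3.75% → £4.70775
Café latte £6.21: prepared food → 9.25% → £0.574425
Dresser £385.74: home furniture → 3.75% + 3.75% surcharge = 7.5% → £28.9305
Subtotal = £648.57; unrounded tax = £41.422075 → £41.42; total due = £689.99

£689.99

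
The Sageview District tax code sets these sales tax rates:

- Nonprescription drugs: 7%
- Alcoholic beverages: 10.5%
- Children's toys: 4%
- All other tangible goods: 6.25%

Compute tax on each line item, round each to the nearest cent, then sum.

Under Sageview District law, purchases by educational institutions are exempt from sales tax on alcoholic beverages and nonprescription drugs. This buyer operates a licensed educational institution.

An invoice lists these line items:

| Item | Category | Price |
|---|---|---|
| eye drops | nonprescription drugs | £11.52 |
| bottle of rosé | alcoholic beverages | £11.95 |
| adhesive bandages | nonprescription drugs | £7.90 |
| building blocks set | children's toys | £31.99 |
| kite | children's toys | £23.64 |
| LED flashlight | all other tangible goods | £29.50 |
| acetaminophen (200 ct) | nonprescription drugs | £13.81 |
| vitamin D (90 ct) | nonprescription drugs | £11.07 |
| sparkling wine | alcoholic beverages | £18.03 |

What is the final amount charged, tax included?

£163.48

Eye drops £11.52: nonprescription drugs, buyer-exempt → 0% → £0.00
Bottle of rosé £11.95: alcoholic beverages, buyer-exempt → 0% → £0.00
Adhesive bandages £7.90: nonprescription drugs, buyer-exempt → 0% → £0.00
Building blocks set £31.99: children's toys → 4% → £1.28
Kite £23.64: children's toys → 4% → £0.95
LED flashlight £29.50: all other tangible goods → 6.25% → £1.84
Acetaminophen (200 ct) £13.81: nonprescription drugs, buyer-exempt → 0% → £0.00
Vitamin D (90 ct) £11.07: nonprescription drugs, buyer-exempt → 0% → £0.00
Sparkling wine £18.03: alcoholic beverages, buyer-exempt → 0% → £0.00
Subtotal = £159.41; tax = £4.07; total due = £163.48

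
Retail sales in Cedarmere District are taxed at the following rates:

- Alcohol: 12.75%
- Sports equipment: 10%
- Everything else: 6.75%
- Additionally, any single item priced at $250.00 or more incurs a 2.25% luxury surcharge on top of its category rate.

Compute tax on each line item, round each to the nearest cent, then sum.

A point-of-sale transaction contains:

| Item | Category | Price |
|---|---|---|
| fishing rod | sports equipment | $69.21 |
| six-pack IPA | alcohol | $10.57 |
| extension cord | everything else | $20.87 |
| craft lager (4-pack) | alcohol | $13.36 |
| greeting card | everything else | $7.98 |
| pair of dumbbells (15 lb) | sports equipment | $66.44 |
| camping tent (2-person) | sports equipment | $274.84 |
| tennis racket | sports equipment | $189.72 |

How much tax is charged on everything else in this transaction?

Extension cord $20.87: everything else → 6.75% → $1.41
Greeting card $7.98: everything else → 6.75% → $0.54
Tax on everything else = $1.41 + $0.54 = $1.95

$1.95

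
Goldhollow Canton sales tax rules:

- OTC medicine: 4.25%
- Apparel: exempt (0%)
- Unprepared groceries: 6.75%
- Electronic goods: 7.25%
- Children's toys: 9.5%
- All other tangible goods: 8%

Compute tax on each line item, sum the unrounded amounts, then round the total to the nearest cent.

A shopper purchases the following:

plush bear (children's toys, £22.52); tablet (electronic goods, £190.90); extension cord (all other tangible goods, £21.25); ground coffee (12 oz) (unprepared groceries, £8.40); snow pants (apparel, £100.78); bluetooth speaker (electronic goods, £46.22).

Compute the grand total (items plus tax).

Plush bear £22.52: children's toys → 9.5% → £2.1394
Tablet £190.90: electronic goods → 7.25% → £13.84025
Extension cord £21.25: all other tangible goods → 8% → £1.70
Ground coffee (12 oz) £8.40: unprepared groceries → 6.75% → £0.567
Snow pants £100.78: apparel → 0% → £0.00
Bluetooth speaker £46.22: electronic goods → 7.25% → £3.35095
Subtotal = £390.07; unrounded tax = £21.5976 → £21.60; total due = £411.67

£411.67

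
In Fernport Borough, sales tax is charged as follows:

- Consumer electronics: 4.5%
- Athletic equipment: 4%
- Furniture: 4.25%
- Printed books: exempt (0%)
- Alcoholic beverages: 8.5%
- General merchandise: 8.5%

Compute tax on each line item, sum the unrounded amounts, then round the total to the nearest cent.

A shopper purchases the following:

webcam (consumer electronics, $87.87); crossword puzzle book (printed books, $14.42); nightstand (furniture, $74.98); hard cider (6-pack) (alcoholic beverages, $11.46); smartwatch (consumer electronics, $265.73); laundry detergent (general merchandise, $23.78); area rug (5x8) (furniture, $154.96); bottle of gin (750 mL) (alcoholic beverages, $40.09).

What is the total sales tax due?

Webcam $87.87: consumer electronics → 4.5% → $3.95415
Crossword puzzle book $14.42: printed books → 0% → $0.00
Nightstand $74.98: furniture → 4.25% → $3.18665
Hard cider (6-pack) $11.46: alcoholic beverages → 8.5% → $0.9741
Smartwatch $265.73: consumer electronics → 4.5% → $11.95785
Laundry detergent $23.78: general merchandise → 8.5% → $2.0213
Area rug (5x8) $154.96: furniture → 4.25% → $6.5858
Bottle of gin (750 mL) $40.09: alcoholic beverages → 8.5% → $3.40765
Unrounded tax sum = $32.0875 → $32.09

$32.09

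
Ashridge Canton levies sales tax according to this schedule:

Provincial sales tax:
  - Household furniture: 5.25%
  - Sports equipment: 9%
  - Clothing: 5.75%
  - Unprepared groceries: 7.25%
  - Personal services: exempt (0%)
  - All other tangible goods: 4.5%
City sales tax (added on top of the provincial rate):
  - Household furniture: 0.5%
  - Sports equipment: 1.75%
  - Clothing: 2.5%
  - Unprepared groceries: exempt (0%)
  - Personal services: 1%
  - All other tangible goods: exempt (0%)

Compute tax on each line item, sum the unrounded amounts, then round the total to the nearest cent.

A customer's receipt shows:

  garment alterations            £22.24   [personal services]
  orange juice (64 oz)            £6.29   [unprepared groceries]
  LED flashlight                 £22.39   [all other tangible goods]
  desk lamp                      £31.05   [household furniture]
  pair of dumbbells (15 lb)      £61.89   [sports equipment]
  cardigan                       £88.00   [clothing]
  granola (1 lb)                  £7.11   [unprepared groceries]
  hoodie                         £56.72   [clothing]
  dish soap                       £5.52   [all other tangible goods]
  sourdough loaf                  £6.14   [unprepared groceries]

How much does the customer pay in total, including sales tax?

Garment alterations £22.24: personal services → 0% + 1% city = 1% → £0.2224
Orange juice (64 oz) £6.29: unprepared groceries → 7.25% + 0% city = 7.25% → £0.456025
LED flashlight £22.39: all other tangible goods → 4.5% + 0% city = 4.5% → £1.00755
Desk lamp £31.05: household furniture → 5.25% + 0.5% city = 5.75% → £1.785375
Pair of dumbbells (15 lb) £61.89: sports equipment → 9% + 1.75% city = 10.75% → £6.653175
Cardigan £88.00: clothing → 5.75% + 2.5% city = 8.25% → £7.26
Granola (1 lb) £7.11: unprepared groceries → 7.25% + 0% city = 7.25% → £0.515475
Hoodie £56.72: clothing → 5.75% + 2.5% city = 8.25% → £4.6794
Dish soap £5.52: all other tangible goods → 4.5% + 0% city = 4.5% → £0.2484
Sourdough loaf £6.14: unprepared groceries → 7.25% + 0% city = 7.25% → £0.44515
Subtotal = £307.35; unrounded tax = £23.27295 → £23.27; total due = £330.62

£330.62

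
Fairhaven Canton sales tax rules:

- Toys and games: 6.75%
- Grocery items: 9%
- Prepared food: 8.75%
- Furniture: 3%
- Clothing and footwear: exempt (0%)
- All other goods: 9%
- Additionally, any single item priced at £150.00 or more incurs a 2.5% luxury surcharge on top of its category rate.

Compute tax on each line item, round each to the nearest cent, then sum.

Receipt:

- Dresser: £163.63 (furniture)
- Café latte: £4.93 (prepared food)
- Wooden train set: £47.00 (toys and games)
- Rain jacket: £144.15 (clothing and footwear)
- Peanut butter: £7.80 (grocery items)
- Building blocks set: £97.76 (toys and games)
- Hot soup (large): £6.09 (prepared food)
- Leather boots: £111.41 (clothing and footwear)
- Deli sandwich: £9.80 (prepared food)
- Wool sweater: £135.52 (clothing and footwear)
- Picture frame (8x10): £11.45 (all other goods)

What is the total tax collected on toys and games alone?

Wooden train set £47.00: toys and games → 6.75% → £3.17
Building blocks set £97.76: toys and games → 6.75% → £6.60
Tax on toys and games = £3.17 + £6.60 = £9.77

£9.77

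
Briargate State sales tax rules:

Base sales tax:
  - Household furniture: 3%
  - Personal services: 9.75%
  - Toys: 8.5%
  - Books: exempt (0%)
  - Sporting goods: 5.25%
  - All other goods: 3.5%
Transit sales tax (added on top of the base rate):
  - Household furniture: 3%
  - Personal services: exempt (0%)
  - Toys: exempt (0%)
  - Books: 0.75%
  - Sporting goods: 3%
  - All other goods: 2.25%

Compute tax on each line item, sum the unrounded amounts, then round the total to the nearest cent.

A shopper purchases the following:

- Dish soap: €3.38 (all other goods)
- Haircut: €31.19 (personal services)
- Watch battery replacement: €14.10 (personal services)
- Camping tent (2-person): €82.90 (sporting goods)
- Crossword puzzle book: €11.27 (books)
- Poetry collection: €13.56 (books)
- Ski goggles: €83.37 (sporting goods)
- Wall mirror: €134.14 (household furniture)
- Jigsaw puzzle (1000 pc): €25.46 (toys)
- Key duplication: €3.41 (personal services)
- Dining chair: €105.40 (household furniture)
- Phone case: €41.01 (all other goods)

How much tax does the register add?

€37.74

Dish soap €3.38: all other goods → 3.5% + 2.25% transit = 5.75% → €0.19435
Haircut €31.19: personal services → 9.75% + 0% transit = 9.75% → €3.041025
Watch battery replacement €14.10: personal services → 9.75% + 0% transit = 9.75% → €1.37475
Camping tent (2-person) €82.90: sporting goods → 5.25% + 3% transit = 8.25% → €6.83925
Crossword puzzle book €11.27: books → 0% + 0.75% transit = 0.75% → €0.084525
Poetry collection €13.56: books → 0% + 0.75% transit = 0.75% → €0.1017
Ski goggles €83.37: sporting goods → 5.25% + 3% transit = 8.25% → €6.878025
Wall mirror €134.14: household furniture → 3% + 3% transit = 6% → €8.0484
Jigsaw puzzle (1000 pc) €25.46: toys → 8.5% + 0% transit = 8.5% → €2.1641
Key duplication €3.41: personal services → 9.75% + 0% transit = 9.75% → €0.332475
Dining chair €105.40: household furniture → 3% + 3% transit = 6% → €6.324
Phone case €41.01: all other goods → 3.5% + 2.25% transit = 5.75% → €2.358075
Unrounded tax sum = €37.740675 → €37.74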